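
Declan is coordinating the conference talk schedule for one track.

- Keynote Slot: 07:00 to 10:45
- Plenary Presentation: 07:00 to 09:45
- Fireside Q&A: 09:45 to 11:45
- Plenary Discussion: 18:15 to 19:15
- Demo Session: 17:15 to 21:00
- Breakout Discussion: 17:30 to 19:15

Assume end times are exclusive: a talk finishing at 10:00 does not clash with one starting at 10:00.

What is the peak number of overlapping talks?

3

Sort all start/end points and keep a running count:
07:00 start Keynote Slot → 1
07:00 start Plenary Presentation → 2
09:45 end Plenary Presentation → 1
09:45 start Fireside Q&A → 2
10:45 end Keynote Slot → 1
11:45 end Fireside Q&A → 0
17:15 start Demo Session → 1
17:30 start Breakout Discussion → 2
18:15 start Plenary Discussion → 3
19:15 end Breakout Discussion → 2
19:15 end Plenary Discussion → 1
21:00 end Demo Session → 0
Peak is 3, at 18:15 (Breakout Discussion, Demo Session, Plenary Discussion).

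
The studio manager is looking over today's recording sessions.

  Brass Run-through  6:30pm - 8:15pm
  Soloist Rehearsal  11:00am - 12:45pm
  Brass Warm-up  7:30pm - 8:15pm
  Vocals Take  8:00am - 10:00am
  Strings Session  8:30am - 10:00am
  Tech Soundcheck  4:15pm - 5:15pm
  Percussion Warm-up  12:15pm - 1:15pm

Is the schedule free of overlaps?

Sorted by start: Vocals Take, Strings Session, Soloist Rehearsal, Percussion Warm-up, Tech Soundcheck, Brass Run-through, Brass Warm-up.
Strings Session starts before Vocals Take ends → Vocals Take and Strings Session overlap.
That's a conflict, so the schedule is not conflict-free.

No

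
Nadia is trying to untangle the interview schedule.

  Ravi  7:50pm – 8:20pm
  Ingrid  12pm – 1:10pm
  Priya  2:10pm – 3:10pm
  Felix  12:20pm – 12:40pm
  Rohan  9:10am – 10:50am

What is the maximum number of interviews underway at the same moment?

Walk through starts and ends in time order (an end at T is processed before a start at T):
9:10am start Rohan → 1
10:50am end Rohan → 0
12pm start Ingrid → 1
12:20pm start Felix → 2
12:40pm end Felix → 1
1:10pm end Ingrid → 0
2:10pm start Priya → 1
3:10pm end Priya → 0
7:50pm start Ravi → 1
8:20pm end Ravi → 0
Peak is 2, at 12:20pm (Felix, Ingrid).

2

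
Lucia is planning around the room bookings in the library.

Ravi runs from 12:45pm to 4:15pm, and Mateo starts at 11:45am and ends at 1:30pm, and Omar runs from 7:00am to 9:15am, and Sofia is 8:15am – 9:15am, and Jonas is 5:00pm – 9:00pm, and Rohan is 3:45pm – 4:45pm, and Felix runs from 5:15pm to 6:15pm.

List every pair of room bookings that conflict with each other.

Check each pair: they overlap iff neither finishes before the other starts.
Sorted by start: Omar, Sofia, Mateo, Ravi, Rohan, Jonas, Felix.
Sofia starts before Omar ends → Omar and Sofia overlap.
Mateo starts after Omar ends — done with Omar.
Mateo starts after Sofia ends — done with Sofia.
Ravi starts before Mateo ends → Mateo and Ravi overlap.
Rohan starts after Mateo ends — done with Mateo.
Rohan starts before Ravi ends → Ravi and Rohan overlap.
Jonas starts after Ravi ends — done with Ravi.
Jonas starts after Rohan ends — done with Rohan.
Felix starts before Jonas ends → Jonas and Felix overlap.

Felix & Jonas, Mateo & Ravi, Omar & Sofia, Ravi & Rohan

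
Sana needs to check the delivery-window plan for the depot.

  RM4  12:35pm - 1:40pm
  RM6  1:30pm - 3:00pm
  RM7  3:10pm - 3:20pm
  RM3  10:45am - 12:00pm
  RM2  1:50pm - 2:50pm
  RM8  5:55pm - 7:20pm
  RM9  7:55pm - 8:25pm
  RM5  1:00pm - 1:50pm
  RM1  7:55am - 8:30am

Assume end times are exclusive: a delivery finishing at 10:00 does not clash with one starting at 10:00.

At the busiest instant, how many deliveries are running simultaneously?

Sweep the timeline, counting +1 at each start and −1 at each end (ends before starts at a tie):
7:55am start RM1 → 1
8:30am end RM1 → 0
10:45am start RM3 → 1
12:00pm end RM3 → 0
12:35pm start RM4 → 1
1:00pm start RM5 → 2
1:30pm start RM6 → 3
1:40pm end RM4 → 2
1:50pm end RM5 → 1
1:50pm start RM2 → 2
2:50pm end RM2 → 1
3:00pm end RM6 → 0
3:10pm start RM7 → 1
3:20pm end RM7 → 0
5:55pm start RM8 → 1
7:20pm end RM8 → 0
7:55pm start RM9 → 1
8:25pm end RM9 → 0
Peak is 3, at 1:30pm (RM4, RM5, RM6).

3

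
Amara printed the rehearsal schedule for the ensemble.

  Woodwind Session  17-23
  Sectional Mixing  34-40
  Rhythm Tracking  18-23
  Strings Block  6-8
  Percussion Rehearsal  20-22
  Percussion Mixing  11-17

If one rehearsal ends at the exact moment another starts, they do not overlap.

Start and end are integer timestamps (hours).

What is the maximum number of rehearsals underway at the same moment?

Sort all start/end points and keep a running count:
6 start Strings Block → 1
8 end Strings Block → 0
11 start Percussion Mixing → 1
17 end Percussion Mixing → 0
17 start Woodwind Session → 1
18 start Rhythm Tracking → 2
20 start Percussion Rehearsal → 3
22 end Percussion Rehearsal → 2
23 end Rhythm Tracking → 1
23 end Woodwind Session → 0
34 start Sectional Mixing → 1
40 end Sectional Mixing → 0
Peak is 3, at 20 (Percussion Rehearsal, Rhythm Tracking, Woodwind Session).

3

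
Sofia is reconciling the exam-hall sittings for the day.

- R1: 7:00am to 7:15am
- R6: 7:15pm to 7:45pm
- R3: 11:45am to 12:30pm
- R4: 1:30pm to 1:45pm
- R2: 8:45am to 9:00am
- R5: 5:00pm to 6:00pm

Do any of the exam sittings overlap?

No

Sorted by start: R1, R2, R3, R4, R5, R6.
R2 starts after R1 ends; R1 is clear from here.
R3 starts after R2 ends; R2 is clear from here.
R4 starts after R3 ends; R3 is clear from here.
R5 starts after R4 ends; R4 is clear from here.
R6 starts after R5 ends.
Every pair is clear; the schedule has no overlaps.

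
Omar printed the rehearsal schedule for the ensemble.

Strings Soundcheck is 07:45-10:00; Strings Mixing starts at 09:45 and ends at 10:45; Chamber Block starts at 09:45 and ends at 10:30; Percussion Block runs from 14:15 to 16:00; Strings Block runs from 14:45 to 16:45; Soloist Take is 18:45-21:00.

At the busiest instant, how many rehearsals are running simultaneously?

3

Sweep the timeline, counting +1 at each start and −1 at each end (ends before starts at a tie):
07:45 start Strings Soundcheck → 1
09:45 start Chamber Block → 2
09:45 start Strings Mixing → 3
10:00 end Strings Soundcheck → 2
10:30 end Chamber Block → 1
10:45 end Strings Mixing → 0
14:15 start Percussion Block → 1
14:45 start Strings Block → 2
16:00 end Percussion Block → 1
16:45 end Strings Block → 0
18:45 start Soloist Take → 1
21:00 end Soloist Take → 0
Peak is 3, at 09:45 (Chamber Block, Strings Mixing, Strings Soundcheck).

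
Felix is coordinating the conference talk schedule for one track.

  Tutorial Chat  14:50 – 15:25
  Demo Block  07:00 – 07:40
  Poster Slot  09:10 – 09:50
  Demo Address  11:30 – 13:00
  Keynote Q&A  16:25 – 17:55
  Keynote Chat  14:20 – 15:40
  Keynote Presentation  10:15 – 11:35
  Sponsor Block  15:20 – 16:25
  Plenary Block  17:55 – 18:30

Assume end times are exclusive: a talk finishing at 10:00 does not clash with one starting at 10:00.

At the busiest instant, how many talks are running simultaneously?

Sort all start/end points and keep a running count:
07:00 start Demo Block → 1
07:40 end Demo Block → 0
09:10 start Poster Slot → 1
09:50 end Poster Slot → 0
10:15 start Keynote Presentation → 1
11:30 start Demo Address → 2
11:35 end Keynote Presentation → 1
13:00 end Demo Address → 0
14:20 start Keynote Chat → 1
14:50 start Tutorial Chat → 2
15:20 start Sponsor Block → 3
15:25 end Tutorial Chat → 2
15:40 end Keynote Chat → 1
16:25 end Sponsor Block → 0
16:25 start Keynote Q&A → 1
17:55 end Keynote Q&A → 0
17:55 start Plenary Block → 1
18:30 end Plenary Block → 0
Peak is 3, at 15:20 (Keynote Chat, Sponsor Block, Tutorial Chat).

3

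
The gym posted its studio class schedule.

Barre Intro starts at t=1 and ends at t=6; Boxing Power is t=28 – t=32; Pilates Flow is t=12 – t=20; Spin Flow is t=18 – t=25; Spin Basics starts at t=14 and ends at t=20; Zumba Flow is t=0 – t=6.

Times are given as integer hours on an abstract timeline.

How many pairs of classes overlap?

Two intervals overlap when each starts before the other ends.
Sorted by start: Zumba Flow, Barre Intro, Pilates Flow, Spin Basics, Spin Flow, Boxing Power.
Barre Intro starts before Zumba Flow ends → Zumba Flow and Barre Intro overlap.
Pilates Flow starts after Zumba Flow ends, so Zumba Flow has no further overlaps.
Pilates Flow starts after Barre Intro ends, so Barre Intro has no further overlaps.
Spin Basics starts before Pilates Flow ends → Pilates Flow and Spin Basics overlap.
Spin Flow starts before Pilates Flow ends → Pilates Flow and Spin Flow overlap.
Boxing Power starts after Pilates Flow ends.
Spin Flow starts before Spin Basics ends → Spin Basics and Spin Flow overlap.
Boxing Power starts after Spin Basics ends.
Boxing Power starts after Spin Flow ends.
Overlapping pairs: Barre Intro & Zumba Flow, Pilates Flow & Spin Basics, Pilates Flow & Spin Flow, Spin Basics & Spin Flow — 4 in total.

4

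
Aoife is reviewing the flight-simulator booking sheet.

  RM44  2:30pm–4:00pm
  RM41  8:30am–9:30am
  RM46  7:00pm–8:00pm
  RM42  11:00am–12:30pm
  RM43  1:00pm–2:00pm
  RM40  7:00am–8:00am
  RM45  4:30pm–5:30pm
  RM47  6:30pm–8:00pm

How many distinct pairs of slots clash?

Sorted by start: RM40, RM41, RM42, RM43, RM44, RM45, RM47, RM46.
RM41 starts after RM40 ends; RM40 is clear from here.
RM42 starts after RM41 ends; RM41 is clear from here.
RM43 starts after RM42 ends; RM42 is clear from here.
RM44 starts after RM43 ends; RM43 is clear from here.
RM45 starts after RM44 ends; RM44 is clear from here.
RM47 starts after RM45 ends; RM45 is clear from here.
RM46 starts before RM47 ends → RM47 and RM46 overlap.
Overlapping pairs: RM46 & RM47 — 1 in total.

1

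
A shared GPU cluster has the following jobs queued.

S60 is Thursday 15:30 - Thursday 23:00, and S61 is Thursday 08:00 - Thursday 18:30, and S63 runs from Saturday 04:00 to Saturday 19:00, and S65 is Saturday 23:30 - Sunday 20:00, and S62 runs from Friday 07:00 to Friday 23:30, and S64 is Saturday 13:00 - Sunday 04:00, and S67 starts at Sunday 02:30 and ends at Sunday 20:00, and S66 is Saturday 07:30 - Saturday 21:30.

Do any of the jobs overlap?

Yes

Sorted by start: S61, S60, S62, S63, S66, S64, S65, S67.
S60 starts before S61 ends → S61 and S60 overlap.
That's a conflict, so the schedule is not conflict-free.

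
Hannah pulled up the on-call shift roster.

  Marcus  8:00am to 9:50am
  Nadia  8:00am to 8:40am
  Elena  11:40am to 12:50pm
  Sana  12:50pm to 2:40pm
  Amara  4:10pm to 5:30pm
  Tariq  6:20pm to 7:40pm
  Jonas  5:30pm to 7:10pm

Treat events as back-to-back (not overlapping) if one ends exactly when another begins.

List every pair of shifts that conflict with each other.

Jonas & Tariq, Marcus & Nadia

Two intervals overlap when each starts before the other ends.
Sorted by start: Marcus, Nadia, Elena, Sana, Amara, Jonas, Tariq.
Nadia starts before Marcus ends → Marcus and Nadia overlap.
Elena starts after Marcus ends; Marcus is clear from here.
Elena starts after Nadia ends; Nadia is clear from here.
Sana starts exactly when Elena ends (back-to-back, no overlap); Elena is clear from here.
Amara starts after Sana ends; Sana is clear from here.
Jonas starts exactly when Amara ends (back-to-back, no overlap); Amara is clear from here.
Tariq starts before Jonas ends → Jonas and Tariq overlap.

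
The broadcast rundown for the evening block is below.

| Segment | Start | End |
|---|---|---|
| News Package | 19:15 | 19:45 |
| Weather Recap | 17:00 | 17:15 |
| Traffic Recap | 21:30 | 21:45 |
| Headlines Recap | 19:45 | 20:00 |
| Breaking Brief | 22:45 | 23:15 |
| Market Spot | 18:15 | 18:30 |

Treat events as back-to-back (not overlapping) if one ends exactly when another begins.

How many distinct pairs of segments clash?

0

Two intervals overlap when each starts before the other ends.
Sorted by start: Weather Recap, Market Spot, News Package, Headlines Recap, Traffic Recap, Breaking Brief.
Market Spot starts after Weather Recap ends; Weather Recap is clear from here.
News Package starts after Market Spot ends; Market Spot is clear from here.
Headlines Recap starts exactly when News Package ends (back-to-back, no overlap); News Package is clear from here.
Traffic Recap starts after Headlines Recap ends; Headlines Recap is clear from here.
Breaking Brief starts after Traffic Recap ends.
No pair overlaps.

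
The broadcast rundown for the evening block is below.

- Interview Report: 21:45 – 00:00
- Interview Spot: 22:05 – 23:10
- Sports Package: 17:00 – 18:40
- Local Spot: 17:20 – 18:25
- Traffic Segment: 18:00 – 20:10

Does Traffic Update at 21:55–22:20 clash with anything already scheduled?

Yes — it overlaps Interview Report, Interview Spot

Sports Package: ends 18:40 at or before Traffic Update starts 21:55 → clear.
Local Spot: ends 18:25 at or before Traffic Update starts 21:55 → clear.
Traffic Segment: ends 20:10 at or before Traffic Update starts 21:55 → clear.
Interview Report: starts 21:45 before Traffic Update ends 22:20, and ends 00:00 after Traffic Update starts 21:55 → overlap.
Interview Spot: starts 22:05 before Traffic Update ends 22:20, and ends 23:10 after Traffic Update starts 21:55 → overlap.
Traffic Update overlaps Interview Spot, Interview Report.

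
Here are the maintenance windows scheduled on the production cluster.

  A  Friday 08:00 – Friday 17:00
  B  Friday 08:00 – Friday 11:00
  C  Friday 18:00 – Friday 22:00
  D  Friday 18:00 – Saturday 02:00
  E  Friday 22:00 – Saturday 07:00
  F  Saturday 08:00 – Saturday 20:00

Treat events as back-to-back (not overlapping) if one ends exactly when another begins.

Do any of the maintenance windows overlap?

Yes

Sorted by start: A, B, C, D, E, F.
B starts before A ends → A and B overlap.
That's a conflict, so the schedule is not conflict-free.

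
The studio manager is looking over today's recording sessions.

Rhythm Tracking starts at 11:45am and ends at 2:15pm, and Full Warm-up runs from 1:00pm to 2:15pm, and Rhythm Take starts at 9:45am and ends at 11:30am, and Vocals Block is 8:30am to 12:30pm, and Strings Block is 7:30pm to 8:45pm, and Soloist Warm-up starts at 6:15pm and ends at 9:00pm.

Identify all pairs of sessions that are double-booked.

Full Warm-up & Rhythm Tracking, Rhythm Take & Vocals Block, Rhythm Tracking & Vocals Block, Soloist Warm-up & Strings Block

Check each pair: they overlap iff neither finishes before the other starts.
Sorted by start: Vocals Block, Rhythm Take, Rhythm Tracking, Full Warm-up, Soloist Warm-up, Strings Block.
Rhythm Take starts before Vocals Block ends → Vocals Block and Rhythm Take overlap.
Rhythm Tracking starts before Vocals Block ends → Vocals Block and Rhythm Tracking overlap.
Full Warm-up starts after Vocals Block ends — done with Vocals Block.
Rhythm Tracking starts after Rhythm Take ends — done with Rhythm Take.
Full Warm-up starts before Rhythm Tracking ends → Rhythm Tracking and Full Warm-up overlap.
Soloist Warm-up starts after Rhythm Tracking ends — done with Rhythm Tracking.
Soloist Warm-up starts after Full Warm-up ends — done with Full Warm-up.
Strings Block starts before Soloist Warm-up ends → Soloist Warm-up and Strings Block overlap.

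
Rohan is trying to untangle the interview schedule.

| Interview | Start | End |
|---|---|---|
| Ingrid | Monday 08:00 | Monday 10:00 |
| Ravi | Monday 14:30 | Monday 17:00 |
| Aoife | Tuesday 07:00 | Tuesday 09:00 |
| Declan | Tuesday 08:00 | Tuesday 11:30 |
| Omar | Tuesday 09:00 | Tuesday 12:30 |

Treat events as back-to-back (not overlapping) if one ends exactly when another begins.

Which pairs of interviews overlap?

Aoife & Declan, Declan & Omar

Check each pair: they overlap iff neither finishes before the other starts.
Sorted by start: Ingrid, Ravi, Aoife, Declan, Omar.
Ravi starts after Ingrid ends — done with Ingrid.
Aoife starts after Ravi ends — done with Ravi.
Declan starts before Aoife ends → Aoife and Declan overlap.
Omar starts exactly when Aoife ends (back-to-back, no overlap).
Omar starts before Declan ends → Declan and Omar overlap.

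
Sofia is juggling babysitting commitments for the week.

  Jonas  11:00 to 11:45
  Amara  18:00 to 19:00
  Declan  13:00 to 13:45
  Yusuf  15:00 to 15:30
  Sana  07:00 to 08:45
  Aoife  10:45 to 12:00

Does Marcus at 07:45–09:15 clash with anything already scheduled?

Yes — it overlaps Sana

Sana: starts 07:00 before Marcus ends 09:15, and ends 08:45 after Marcus starts 07:45 → overlap.
Aoife: starts 10:45 at or after Marcus ends 09:15 → clear.
Jonas: starts 11:00 at or after Marcus ends 09:15 → clear.
Declan: starts 13:00 at or after Marcus ends 09:15 → clear.
Yusuf: starts 15:00 at or after Marcus ends 09:15 → clear.
Amara: starts 18:00 at or after Marcus ends 09:15 → clear.
Marcus overlaps Sana.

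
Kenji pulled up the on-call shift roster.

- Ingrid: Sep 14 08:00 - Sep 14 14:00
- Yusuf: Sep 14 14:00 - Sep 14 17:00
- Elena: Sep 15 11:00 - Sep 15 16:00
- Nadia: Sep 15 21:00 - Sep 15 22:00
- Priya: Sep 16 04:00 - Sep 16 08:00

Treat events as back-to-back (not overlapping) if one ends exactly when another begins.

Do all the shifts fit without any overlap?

Yes

Two intervals overlap when each starts before the other ends.
Sorted by start: Ingrid, Yusuf, Elena, Nadia, Priya.
Yusuf starts exactly when Ingrid ends (back-to-back, no overlap) — done with Ingrid.
Elena starts after Yusuf ends — done with Yusuf.
Nadia starts after Elena ends — done with Elena.
Priya starts after Nadia ends.
Every pair is clear; the schedule has no overlaps.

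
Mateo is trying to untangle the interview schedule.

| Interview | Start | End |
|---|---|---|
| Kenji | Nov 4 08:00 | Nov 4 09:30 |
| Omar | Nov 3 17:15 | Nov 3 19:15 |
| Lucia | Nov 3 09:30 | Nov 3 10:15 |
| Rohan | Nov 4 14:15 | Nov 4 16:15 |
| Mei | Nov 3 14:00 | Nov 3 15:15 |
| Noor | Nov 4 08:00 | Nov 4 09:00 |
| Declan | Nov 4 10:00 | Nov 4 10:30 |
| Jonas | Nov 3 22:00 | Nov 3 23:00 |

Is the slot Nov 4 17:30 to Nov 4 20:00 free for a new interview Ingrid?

Yes — the slot is free

Lucia: ends Nov 3 10:15 at or before Ingrid starts Nov 4 17:30 → clear.
Mei: ends Nov 3 15:15 at or before Ingrid starts Nov 4 17:30 → clear.
Omar: ends Nov 3 19:15 at or before Ingrid starts Nov 4 17:30 → clear.
Jonas: ends Nov 3 23:00 at or before Ingrid starts Nov 4 17:30 → clear.
Noor: ends Nov 4 09:00 at or before Ingrid starts Nov 4 17:30 → clear.
Kenji: ends Nov 4 09:30 at or before Ingrid starts Nov 4 17:30 → clear.
Declan: ends Nov 4 10:30 at or before Ingrid starts Nov 4 17:30 → clear.
Rohan: ends Nov 4 16:15 at or before Ingrid starts Nov 4 17:30 → clear.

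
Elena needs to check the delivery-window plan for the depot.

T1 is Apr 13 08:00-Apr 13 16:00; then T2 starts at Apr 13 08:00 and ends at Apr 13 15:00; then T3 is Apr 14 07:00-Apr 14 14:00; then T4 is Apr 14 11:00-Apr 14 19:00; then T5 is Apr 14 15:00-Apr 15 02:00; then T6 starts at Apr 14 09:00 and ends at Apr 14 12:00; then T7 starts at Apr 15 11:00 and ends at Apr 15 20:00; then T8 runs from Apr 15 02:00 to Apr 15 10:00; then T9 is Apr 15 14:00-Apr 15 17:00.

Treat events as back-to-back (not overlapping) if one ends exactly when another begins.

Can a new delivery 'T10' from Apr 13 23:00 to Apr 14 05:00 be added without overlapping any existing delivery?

T1: ends Apr 13 16:00 at or before T10 starts Apr 13 23:00 → clear.
T2: ends Apr 13 15:00 at or before T10 starts Apr 13 23:00 → clear.
T3: starts Apr 14 07:00 at or after T10 ends Apr 14 05:00 → clear.
T6: starts Apr 14 09:00 at or after T10 ends Apr 14 05:00 → clear.
T4: starts Apr 14 11:00 at or after T10 ends Apr 14 05:00 → clear.
T5: starts Apr 14 15:00 at or after T10 ends Apr 14 05:00 → clear.
T8: starts Apr 15 02:00 at or after T10 ends Apr 14 05:00 → clear.
T7: starts Apr 15 11:00 at or after T10 ends Apr 14 05:00 → clear.
T9: starts Apr 15 14:00 at or after T10 ends Apr 14 05:00 → clear.

Yes — the slot is free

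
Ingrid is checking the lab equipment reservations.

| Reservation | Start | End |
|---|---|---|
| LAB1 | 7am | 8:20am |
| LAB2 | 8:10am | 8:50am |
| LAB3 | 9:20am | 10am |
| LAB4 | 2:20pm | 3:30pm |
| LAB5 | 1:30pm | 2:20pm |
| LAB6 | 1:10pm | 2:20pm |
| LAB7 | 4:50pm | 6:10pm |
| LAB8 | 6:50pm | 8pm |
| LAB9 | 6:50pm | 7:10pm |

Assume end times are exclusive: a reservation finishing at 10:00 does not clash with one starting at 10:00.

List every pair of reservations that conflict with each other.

Sorted by start: LAB1, LAB2, LAB3, LAB6, LAB5, LAB4, LAB7, LAB8, LAB9.
LAB2 starts before LAB1 ends → LAB1 and LAB2 overlap.
LAB3 starts after LAB1 ends; LAB1 is clear from here.
LAB3 starts after LAB2 ends; LAB2 is clear from here.
LAB6 starts after LAB3 ends; LAB3 is clear from here.
LAB5 starts before LAB6 ends → LAB6 and LAB5 overlap.
LAB4 starts exactly when LAB6 ends (back-to-back, no overlap); LAB6 is clear from here.
LAB4 starts exactly when LAB5 ends (back-to-back, no overlap); LAB5 is clear from here.
LAB7 starts after LAB4 ends; LAB4 is clear from here.
LAB8 starts after LAB7 ends; LAB7 is clear from here.
LAB9 starts before LAB8 ends → LAB8 and LAB9 overlap.

LAB1 & LAB2, LAB5 & LAB6, LAB8 & LAB9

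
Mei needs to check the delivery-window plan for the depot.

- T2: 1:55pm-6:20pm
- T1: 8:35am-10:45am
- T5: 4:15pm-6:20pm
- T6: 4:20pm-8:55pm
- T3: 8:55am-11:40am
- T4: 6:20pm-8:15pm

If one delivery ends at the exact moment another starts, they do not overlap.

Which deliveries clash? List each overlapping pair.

T1 & T3, T2 & T5, T2 & T6, T4 & T6, T5 & T6

Sorted by start: T1, T3, T2, T5, T6, T4.
T3 starts before T1 ends → T1 and T3 overlap.
T2 starts after T1 ends, so nothing later overlaps T1 either.
T2 starts after T3 ends, so nothing later overlaps T3 either.
T5 starts before T2 ends → T2 and T5 overlap.
T6 starts before T2 ends → T2 and T6 overlap.
T4 starts exactly when T2 ends (back-to-back, no overlap).
T6 starts before T5 ends → T5 and T6 overlap.
T4 starts exactly when T5 ends (back-to-back, no overlap).
T4 starts before T6 ends → T6 and T4 overlap.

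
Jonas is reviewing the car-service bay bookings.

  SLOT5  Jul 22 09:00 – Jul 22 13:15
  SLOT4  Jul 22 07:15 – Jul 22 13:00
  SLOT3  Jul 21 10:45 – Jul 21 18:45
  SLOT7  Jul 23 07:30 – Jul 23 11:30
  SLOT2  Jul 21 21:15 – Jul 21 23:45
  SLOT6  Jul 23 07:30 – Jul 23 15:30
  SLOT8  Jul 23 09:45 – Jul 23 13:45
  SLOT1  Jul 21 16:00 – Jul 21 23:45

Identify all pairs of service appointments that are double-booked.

SLOT1 & SLOT2, SLOT1 & SLOT3, SLOT4 & SLOT5, SLOT6 & SLOT7, SLOT6 & SLOT8, SLOT7 & SLOT8

Two intervals overlap when each starts before the other ends.
Sorted by start: SLOT3, SLOT1, SLOT2, SLOT4, SLOT5, SLOT6, SLOT7, SLOT8.
SLOT1 starts before SLOT3 ends → SLOT3 and SLOT1 overlap.
SLOT2 starts after SLOT3 ends; SLOT3 is clear from here.
SLOT2 starts before SLOT1 ends → SLOT1 and SLOT2 overlap.
SLOT4 starts after SLOT1 ends; SLOT1 is clear from here.
SLOT4 starts after SLOT2 ends; SLOT2 is clear from here.
SLOT5 starts before SLOT4 ends → SLOT4 and SLOT5 overlap.
SLOT6 starts after SLOT4 ends; SLOT4 is clear from here.
SLOT6 starts after SLOT5 ends; SLOT5 is clear from here.
SLOT7 starts before SLOT6 ends → SLOT6 and SLOT7 overlap.
SLOT8 starts before SLOT6 ends → SLOT6 and SLOT8 overlap.
SLOT8 starts before SLOT7 ends → SLOT7 and SLOT8 overlap.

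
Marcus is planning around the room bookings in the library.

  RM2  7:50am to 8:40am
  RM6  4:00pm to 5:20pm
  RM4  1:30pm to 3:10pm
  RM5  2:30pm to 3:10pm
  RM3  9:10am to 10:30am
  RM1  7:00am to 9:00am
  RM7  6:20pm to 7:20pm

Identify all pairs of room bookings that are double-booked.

RM1 & RM2, RM4 & RM5

Sorted by start: RM1, RM2, RM3, RM4, RM5, RM6, RM7.
RM2 starts before RM1 ends → RM1 and RM2 overlap.
RM3 starts after RM1 ends, so nothing later overlaps RM1 either.
RM3 starts after RM2 ends, so nothing later overlaps RM2 either.
RM4 starts after RM3 ends, so nothing later overlaps RM3 either.
RM5 starts before RM4 ends → RM4 and RM5 overlap.
RM6 starts after RM4 ends, so nothing later overlaps RM4 either.
RM6 starts after RM5 ends, so nothing later overlaps RM5 either.
RM7 starts after RM6 ends.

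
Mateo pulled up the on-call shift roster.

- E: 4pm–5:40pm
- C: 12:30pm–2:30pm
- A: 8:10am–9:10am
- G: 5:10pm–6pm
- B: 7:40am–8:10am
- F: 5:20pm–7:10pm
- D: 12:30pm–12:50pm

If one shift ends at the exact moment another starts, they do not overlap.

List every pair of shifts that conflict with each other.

C & D, E & F, E & G, F & G

Sorted by start: B, A, C, D, E, G, F.
A starts exactly when B ends (back-to-back, no overlap), so nothing later overlaps B either.
C starts after A ends, so nothing later overlaps A either.
D starts before C ends → C and D overlap.
E starts after C ends, so nothing later overlaps C either.
E starts after D ends, so nothing later overlaps D either.
G starts before E ends → E and G overlap.
F starts before E ends → E and F overlap.
F starts before G ends → G and F overlap.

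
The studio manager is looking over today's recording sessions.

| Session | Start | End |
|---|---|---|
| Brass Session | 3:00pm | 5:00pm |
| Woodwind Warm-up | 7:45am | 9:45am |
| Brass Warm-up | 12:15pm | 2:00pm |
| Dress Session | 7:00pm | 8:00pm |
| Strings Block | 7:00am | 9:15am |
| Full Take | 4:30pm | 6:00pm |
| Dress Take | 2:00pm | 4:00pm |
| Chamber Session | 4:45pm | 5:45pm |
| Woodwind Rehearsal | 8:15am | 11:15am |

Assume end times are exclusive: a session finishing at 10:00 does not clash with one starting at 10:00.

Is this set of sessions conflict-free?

No

Sorted by start: Strings Block, Woodwind Warm-up, Woodwind Rehearsal, Brass Warm-up, Dress Take, Brass Session, Full Take, Chamber Session, Dress Session.
Woodwind Warm-up starts before Strings Block ends → Strings Block and Woodwind Warm-up overlap.
That's a conflict, so the schedule is not conflict-free.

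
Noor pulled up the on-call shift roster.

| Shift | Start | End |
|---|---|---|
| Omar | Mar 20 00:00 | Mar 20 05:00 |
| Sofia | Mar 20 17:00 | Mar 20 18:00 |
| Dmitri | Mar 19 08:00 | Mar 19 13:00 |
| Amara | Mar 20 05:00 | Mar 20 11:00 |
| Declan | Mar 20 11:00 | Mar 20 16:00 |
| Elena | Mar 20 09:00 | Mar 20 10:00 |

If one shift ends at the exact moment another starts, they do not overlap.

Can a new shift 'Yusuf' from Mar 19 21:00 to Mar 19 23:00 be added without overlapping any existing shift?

Dmitri: ends Mar 19 13:00 at or before Yusuf starts Mar 19 21:00 → clear.
Omar: starts Mar 20 00:00 at or after Yusuf ends Mar 19 23:00 → clear.
Amara: starts Mar 20 05:00 at or after Yusuf ends Mar 19 23:00 → clear.
Elena: starts Mar 20 09:00 at or after Yusuf ends Mar 19 23:00 → clear.
Declan: starts Mar 20 11:00 at or after Yusuf ends Mar 19 23:00 → clear.
Sofia: starts Mar 20 17:00 at or after Yusuf ends Mar 19 23:00 → clear.

Yes — the slot is free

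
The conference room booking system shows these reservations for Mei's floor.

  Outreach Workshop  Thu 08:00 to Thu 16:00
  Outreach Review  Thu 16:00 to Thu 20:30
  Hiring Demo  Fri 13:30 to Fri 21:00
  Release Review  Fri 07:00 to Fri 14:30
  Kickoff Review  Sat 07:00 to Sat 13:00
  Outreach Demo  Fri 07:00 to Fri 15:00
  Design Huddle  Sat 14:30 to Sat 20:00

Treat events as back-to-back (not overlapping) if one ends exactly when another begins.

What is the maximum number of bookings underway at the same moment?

3

Walk through starts and ends in time order (an end at T is processed before a start at T):
Thu 08:00 start Outreach Workshop → 1
Thu 16:00 end Outreach Workshop → 0
Thu 16:00 start Outreach Review → 1
Thu 20:30 end Outreach Review → 0
Fri 07:00 start Outreach Demo → 1
Fri 07:00 start Release Review → 2
Fri 13:30 start Hiring Demo → 3
Fri 14:30 end Release Review → 2
Fri 15:00 end Outreach Demo → 1
Fri 21:00 end Hiring Demo → 0
Sat 07:00 start Kickoff Review → 1
Sat 13:00 end Kickoff Review → 0
Sat 14:30 start Design Huddle → 1
Sat 20:00 end Design Huddle → 0
Peak is 3, at Fri 13:30 (Hiring Demo, Outreach Demo, Release Review).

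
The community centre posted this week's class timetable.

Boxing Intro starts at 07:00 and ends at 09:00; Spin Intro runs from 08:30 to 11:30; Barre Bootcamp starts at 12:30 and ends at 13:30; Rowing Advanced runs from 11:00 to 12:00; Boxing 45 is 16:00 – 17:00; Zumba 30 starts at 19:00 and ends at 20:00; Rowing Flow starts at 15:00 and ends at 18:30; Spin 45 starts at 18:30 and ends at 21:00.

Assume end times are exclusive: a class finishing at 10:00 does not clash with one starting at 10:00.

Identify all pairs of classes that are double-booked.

Boxing 45 & Rowing Flow, Boxing Intro & Spin Intro, Rowing Advanced & Spin Intro, Spin 45 & Zumba 30

Sorted by start: Boxing Intro, Spin Intro, Rowing Advanced, Barre Bootcamp, Rowing Flow, Boxing 45, Spin 45, Zumba 30.
Spin Intro starts before Boxing Intro ends → Boxing Intro and Spin Intro overlap.
Rowing Advanced starts after Boxing Intro ends — done with Boxing Intro.
Rowing Advanced starts before Spin Intro ends → Spin Intro and Rowing Advanced overlap.
Barre Bootcamp starts after Spin Intro ends — done with Spin Intro.
Barre Bootcamp starts after Rowing Advanced ends — done with Rowing Advanced.
Rowing Flow starts after Barre Bootcamp ends — done with Barre Bootcamp.
Boxing 45 starts before Rowing Flow ends → Rowing Flow and Boxing 45 overlap.
Spin 45 starts exactly when Rowing Flow ends (back-to-back, no overlap) — done with Rowing Flow.
Spin 45 starts after Boxing 45 ends — done with Boxing 45.
Zumba 30 starts before Spin 45 ends → Spin 45 and Zumba 30 overlap.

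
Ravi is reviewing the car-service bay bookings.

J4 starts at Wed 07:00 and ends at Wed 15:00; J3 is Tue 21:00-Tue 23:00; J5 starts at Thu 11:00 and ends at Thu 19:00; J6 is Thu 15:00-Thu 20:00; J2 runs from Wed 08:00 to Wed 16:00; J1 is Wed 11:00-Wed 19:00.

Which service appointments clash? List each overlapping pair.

Sorted by start: J3, J4, J2, J1, J5, J6.
J4 starts after J3 ends, so J3 has no further overlaps.
J2 starts before J4 ends → J4 and J2 overlap.
J1 starts before J4 ends → J4 and J1 overlap.
J5 starts after J4 ends, so J4 has no further overlaps.
J1 starts before J2 ends → J2 and J1 overlap.
J5 starts after J2 ends, so J2 has no further overlaps.
J5 starts after J1 ends, so J1 has no further overlaps.
J6 starts before J5 ends → J5 and J6 overlap.

J1 & J2, J1 & J4, J2 & J4, J5 & J6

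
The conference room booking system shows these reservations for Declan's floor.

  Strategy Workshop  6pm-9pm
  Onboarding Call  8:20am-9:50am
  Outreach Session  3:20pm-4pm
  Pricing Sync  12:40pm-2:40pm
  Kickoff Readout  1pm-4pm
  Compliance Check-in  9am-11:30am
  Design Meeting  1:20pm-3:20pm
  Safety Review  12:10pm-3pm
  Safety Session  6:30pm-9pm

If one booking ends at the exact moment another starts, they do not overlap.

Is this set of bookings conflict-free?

Check each pair: they overlap iff neither finishes before the other starts.
Sorted by start: Onboarding Call, Compliance Check-in, Safety Review, Pricing Sync, Kickoff Readout, Design Meeting, Outreach Session, Strategy Workshop, Safety Session.
Compliance Check-in starts before Onboarding Call ends → Onboarding Call and Compliance Check-in overlap.
That's a conflict, so the schedule is not conflict-free.

No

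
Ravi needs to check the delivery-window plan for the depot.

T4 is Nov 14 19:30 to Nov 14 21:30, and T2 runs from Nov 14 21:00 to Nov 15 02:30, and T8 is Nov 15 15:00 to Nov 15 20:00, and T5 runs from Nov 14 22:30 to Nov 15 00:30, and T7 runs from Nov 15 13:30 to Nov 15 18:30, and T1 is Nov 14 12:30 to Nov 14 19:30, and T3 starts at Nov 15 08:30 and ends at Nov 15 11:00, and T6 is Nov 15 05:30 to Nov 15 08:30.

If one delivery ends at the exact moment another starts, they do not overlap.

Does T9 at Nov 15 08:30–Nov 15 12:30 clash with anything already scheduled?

T1: ends Nov 14 19:30 at or before T9 starts Nov 15 08:30 → clear.
T4: ends Nov 14 21:30 at or before T9 starts Nov 15 08:30 → clear.
T2: ends Nov 15 02:30 at or before T9 starts Nov 15 08:30 → clear.
T5: ends Nov 15 00:30 at or before T9 starts Nov 15 08:30 → clear.
T6: ends Nov 15 08:30 at or before T9 starts Nov 15 08:30 → clear.
T3: starts Nov 15 08:30 before T9 ends Nov 15 12:30, and ends Nov 15 11:00 after T9 starts Nov 15 08:30 → overlap.
T7: starts Nov 15 13:30 at or after T9 ends Nov 15 12:30 → clear.
T8: starts Nov 15 15:00 at or after T9 ends Nov 15 12:30 → clear.
T9 overlaps T3.

Yes — it overlaps T3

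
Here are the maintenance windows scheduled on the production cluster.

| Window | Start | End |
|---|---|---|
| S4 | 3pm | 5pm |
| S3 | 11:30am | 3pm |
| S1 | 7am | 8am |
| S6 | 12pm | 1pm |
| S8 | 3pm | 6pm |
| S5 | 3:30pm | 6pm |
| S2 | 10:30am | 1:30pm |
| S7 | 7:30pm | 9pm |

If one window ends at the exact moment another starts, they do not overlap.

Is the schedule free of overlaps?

Sorted by start: S1, S2, S3, S6, S4, S8, S5, S7.
S2 starts after S1 ends, so S1 has no further overlaps.
S3 starts before S2 ends → S2 and S3 overlap.
That's a conflict, so the schedule is not conflict-free.

No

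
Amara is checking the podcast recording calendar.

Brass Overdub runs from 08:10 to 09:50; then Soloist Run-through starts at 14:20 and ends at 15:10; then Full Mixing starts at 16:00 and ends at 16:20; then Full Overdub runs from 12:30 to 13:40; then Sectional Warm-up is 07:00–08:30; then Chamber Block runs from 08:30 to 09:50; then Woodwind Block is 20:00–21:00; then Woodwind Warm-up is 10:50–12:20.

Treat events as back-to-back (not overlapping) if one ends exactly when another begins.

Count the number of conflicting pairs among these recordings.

Sorted by start: Sectional Warm-up, Brass Overdub, Chamber Block, Woodwind Warm-up, Full Overdub, Soloist Run-through, Full Mixing, Woodwind Block.
Brass Overdub starts before Sectional Warm-up ends → Sectional Warm-up and Brass Overdub overlap.
Chamber Block starts exactly when Sectional Warm-up ends (back-to-back, no overlap), so nothing later overlaps Sectional Warm-up either.
Chamber Block starts before Brass Overdub ends → Brass Overdub and Chamber Block overlap.
Woodwind Warm-up starts after Brass Overdub ends, so nothing later overlaps Brass Overdub either.
Woodwind Warm-up starts after Chamber Block ends, so nothing later overlaps Chamber Block either.
Full Overdub starts after Woodwind Warm-up ends, so nothing later overlaps Woodwind Warm-up either.
Soloist Run-through starts after Full Overdub ends, so nothing later overlaps Full Overdub either.
Full Mixing starts after Soloist Run-through ends, so nothing later overlaps Soloist Run-through either.
Woodwind Block starts after Full Mixing ends.
Overlapping pairs: Brass Overdub & Chamber Block, Brass Overdub & Sectional Warm-up — 2 in total.

2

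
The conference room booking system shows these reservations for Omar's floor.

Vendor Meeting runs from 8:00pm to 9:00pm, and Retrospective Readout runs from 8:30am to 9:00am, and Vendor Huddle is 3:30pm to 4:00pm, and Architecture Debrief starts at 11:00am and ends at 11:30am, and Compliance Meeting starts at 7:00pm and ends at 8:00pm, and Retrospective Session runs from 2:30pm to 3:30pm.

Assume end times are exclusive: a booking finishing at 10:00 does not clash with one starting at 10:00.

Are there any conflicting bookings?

Check each pair: they overlap iff neither finishes before the other starts.
Sorted by start: Retrospective Readout, Architecture Debrief, Retrospective Session, Vendor Huddle, Compliance Meeting, Vendor Meeting.
Architecture Debrief starts after Retrospective Readout ends; Retrospective Readout is clear from here.
Retrospective Session starts after Architecture Debrief ends; Architecture Debrief is clear from here.
Vendor Huddle starts exactly when Retrospective Session ends (back-to-back, no overlap); Retrospective Session is clear from here.
Compliance Meeting starts after Vendor Huddle ends; Vendor Huddle is clear from here.
Vendor Meeting starts exactly when Compliance Meeting ends (back-to-back, no overlap).
Every pair is clear; the schedule has no overlaps.

No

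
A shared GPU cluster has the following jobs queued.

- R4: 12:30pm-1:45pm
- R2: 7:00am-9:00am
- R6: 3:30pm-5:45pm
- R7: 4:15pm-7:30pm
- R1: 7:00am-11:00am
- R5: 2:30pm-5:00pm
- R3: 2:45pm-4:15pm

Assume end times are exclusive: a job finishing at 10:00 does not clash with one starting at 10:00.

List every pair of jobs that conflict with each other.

Sorted by start: R1, R2, R4, R5, R3, R6, R7.
R2 starts before R1 ends → R1 and R2 overlap.
R4 starts after R1 ends; R1 is clear from here.
R4 starts after R2 ends; R2 is clear from here.
R5 starts after R4 ends; R4 is clear from here.
R3 starts before R5 ends → R5 and R3 overlap.
R6 starts before R5 ends → R5 and R6 overlap.
R7 starts before R5 ends → R5 and R7 overlap.
R6 starts before R3 ends → R3 and R6 overlap.
R7 starts exactly when R3 ends (back-to-back, no overlap).
R7 starts before R6 ends → R6 and R7 overlap.

R1 & R2, R3 & R5, R3 & R6, R5 & R6, R5 & R7, R6 & R7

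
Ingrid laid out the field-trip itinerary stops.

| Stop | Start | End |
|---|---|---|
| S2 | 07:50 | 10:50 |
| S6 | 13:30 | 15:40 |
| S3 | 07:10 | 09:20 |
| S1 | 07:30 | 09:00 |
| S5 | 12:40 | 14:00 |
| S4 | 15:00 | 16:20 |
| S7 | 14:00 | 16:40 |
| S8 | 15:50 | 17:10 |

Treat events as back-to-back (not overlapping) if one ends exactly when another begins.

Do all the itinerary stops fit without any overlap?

Two intervals overlap when each starts before the other ends.
Sorted by start: S3, S1, S2, S5, S6, S7, S4, S8.
S1 starts before S3 ends → S3 and S1 overlap.
That's a conflict, so the schedule is not conflict-free.

No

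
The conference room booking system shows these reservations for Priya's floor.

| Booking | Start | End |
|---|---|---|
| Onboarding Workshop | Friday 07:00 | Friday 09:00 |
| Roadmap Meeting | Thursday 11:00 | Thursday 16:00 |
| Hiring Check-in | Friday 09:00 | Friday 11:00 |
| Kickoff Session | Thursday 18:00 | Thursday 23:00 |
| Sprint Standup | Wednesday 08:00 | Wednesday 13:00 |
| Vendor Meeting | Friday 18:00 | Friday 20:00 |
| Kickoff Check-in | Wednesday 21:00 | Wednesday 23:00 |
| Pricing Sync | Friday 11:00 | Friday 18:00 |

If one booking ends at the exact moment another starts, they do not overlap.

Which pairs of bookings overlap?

Check each pair: they overlap iff neither finishes before the other starts.
Sorted by start: Sprint Standup, Kickoff Check-in, Roadmap Meeting, Kickoff Session, Onboarding Workshop, Hiring Check-in, Pricing Sync, Vendor Meeting.
Kickoff Check-in starts after Sprint Standup ends — done with Sprint Standup.
Roadmap Meeting starts after Kickoff Check-in ends — done with Kickoff Check-in.
Kickoff Session starts after Roadmap Meeting ends — done with Roadmap Meeting.
Onboarding Workshop starts after Kickoff Session ends — done with Kickoff Session.
Hiring Check-in starts exactly when Onboarding Workshop ends (back-to-back, no overlap) — done with Onboarding Workshop.
Pricing Sync starts exactly when Hiring Check-in ends (back-to-back, no overlap) — done with Hiring Check-in.
Vendor Meeting starts exactly when Pricing Sync ends (back-to-back, no overlap).

none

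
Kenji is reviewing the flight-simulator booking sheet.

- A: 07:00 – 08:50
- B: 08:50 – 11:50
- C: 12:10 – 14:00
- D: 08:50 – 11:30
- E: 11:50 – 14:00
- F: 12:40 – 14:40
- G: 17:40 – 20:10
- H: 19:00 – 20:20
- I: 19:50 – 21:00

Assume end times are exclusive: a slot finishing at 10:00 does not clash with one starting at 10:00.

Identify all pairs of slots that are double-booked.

Sorted by start: A, B, D, E, C, F, G, H, I.
B starts exactly when A ends (back-to-back, no overlap), so A has no further overlaps.
D starts before B ends → B and D overlap.
E starts exactly when B ends (back-to-back, no overlap), so B has no further overlaps.
E starts after D ends, so D has no further overlaps.
C starts before E ends → E and C overlap.
F starts before E ends → E and F overlap.
G starts after E ends, so E has no further overlaps.
F starts before C ends → C and F overlap.
G starts after C ends, so C has no further overlaps.
G starts after F ends, so F has no further overlaps.
H starts before G ends → G and H overlap.
I starts before G ends → G and I overlap.
I starts before H ends → H and I overlap.

B & D, C & E, C & F, E & F, G & H, G & I, H & I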